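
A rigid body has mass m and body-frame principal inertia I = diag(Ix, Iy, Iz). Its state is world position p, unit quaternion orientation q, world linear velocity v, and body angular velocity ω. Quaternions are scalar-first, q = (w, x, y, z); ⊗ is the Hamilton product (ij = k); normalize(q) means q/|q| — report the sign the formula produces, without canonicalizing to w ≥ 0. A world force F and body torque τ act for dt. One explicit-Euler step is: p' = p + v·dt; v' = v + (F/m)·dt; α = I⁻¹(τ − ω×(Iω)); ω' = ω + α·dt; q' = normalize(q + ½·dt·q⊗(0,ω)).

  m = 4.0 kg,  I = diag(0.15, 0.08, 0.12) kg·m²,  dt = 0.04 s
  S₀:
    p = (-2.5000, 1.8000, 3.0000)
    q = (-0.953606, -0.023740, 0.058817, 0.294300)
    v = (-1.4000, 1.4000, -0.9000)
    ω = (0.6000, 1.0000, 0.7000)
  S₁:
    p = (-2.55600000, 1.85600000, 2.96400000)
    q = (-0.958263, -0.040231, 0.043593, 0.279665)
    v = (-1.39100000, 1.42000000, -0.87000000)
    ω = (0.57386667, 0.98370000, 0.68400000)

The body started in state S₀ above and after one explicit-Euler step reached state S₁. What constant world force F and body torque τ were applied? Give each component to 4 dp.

F = (0.9000, 2.0000, 3.0000)
τ = (-0.0700, -0.0200, -0.0900)

velocity change Δv = (0.00900000, 0.02000000, 0.03000000)
applied force F = (0.9000, 2.0000, 3.0000)
ω₁ − ω₀ = (-0.02613333, -0.01630000, -0.01600000)
I·α + gyro = (-0.0700, -0.0200, -0.0900)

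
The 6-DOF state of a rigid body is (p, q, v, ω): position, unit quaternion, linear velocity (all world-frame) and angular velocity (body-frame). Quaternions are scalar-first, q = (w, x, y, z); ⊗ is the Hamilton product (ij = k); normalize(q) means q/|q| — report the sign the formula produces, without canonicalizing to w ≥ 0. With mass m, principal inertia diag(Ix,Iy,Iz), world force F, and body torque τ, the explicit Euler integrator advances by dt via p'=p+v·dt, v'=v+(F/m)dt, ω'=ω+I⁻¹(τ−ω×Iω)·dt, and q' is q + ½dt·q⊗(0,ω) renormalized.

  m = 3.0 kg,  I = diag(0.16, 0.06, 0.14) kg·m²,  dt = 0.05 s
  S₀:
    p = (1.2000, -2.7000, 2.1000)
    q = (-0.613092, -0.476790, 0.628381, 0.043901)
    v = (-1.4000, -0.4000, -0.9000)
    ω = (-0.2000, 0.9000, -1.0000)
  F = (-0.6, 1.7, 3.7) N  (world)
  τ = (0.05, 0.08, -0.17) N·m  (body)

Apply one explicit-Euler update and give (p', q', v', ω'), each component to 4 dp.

p' = (1.1300, -2.7200, 2.0550)
q' = (-0.6282, -0.4901, 0.6021, 0.0516)
v' = (-1.4100, -0.3717, -0.8383)
ω' = (-0.1619, 0.9633, -1.0671)

a = (-0.2000, 0.5667, 1.2333)
p' = p + v·dt = (1.1300, -2.7200, 2.0550)
v' = v + a·dt = (-1.4100, -0.3717, -0.8383)
gyro term ω×Iω = (-0.0720, 0.0040, 0.0180)
angular accel α = (0.7625, 1.2667, -1.3429)
ω' = ω + α·dt = (-0.1619, 0.9633, -1.0671)
q⊗(0,ω) = (-0.6169999, -0.5452735, -1.0373530, 0.3096572)
q' = normalize(q + ½dt·q⊗(0,ω)) = (-0.6282, -0.4901, 0.6021, 0.0516)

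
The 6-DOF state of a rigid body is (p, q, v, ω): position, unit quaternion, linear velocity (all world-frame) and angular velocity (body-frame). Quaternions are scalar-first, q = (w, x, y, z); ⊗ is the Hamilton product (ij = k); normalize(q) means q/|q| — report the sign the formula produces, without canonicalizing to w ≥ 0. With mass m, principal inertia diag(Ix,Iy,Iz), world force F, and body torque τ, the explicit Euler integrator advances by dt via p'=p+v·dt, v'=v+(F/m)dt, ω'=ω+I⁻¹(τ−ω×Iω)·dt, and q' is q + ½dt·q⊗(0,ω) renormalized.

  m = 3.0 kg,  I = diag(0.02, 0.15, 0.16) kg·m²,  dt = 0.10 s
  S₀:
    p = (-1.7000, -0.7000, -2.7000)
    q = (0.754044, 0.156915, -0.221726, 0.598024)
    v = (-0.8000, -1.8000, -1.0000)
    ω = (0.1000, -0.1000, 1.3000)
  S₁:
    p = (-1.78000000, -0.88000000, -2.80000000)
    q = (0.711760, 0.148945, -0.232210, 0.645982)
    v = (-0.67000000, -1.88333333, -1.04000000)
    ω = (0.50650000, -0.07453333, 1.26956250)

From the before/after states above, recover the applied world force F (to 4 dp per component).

velocity change Δv = (0.13000000, -0.08333333, -0.04000000)
applied force F = (3.9000, -2.5000, -1.2000)

F = (3.9000, -2.5000, -1.2000)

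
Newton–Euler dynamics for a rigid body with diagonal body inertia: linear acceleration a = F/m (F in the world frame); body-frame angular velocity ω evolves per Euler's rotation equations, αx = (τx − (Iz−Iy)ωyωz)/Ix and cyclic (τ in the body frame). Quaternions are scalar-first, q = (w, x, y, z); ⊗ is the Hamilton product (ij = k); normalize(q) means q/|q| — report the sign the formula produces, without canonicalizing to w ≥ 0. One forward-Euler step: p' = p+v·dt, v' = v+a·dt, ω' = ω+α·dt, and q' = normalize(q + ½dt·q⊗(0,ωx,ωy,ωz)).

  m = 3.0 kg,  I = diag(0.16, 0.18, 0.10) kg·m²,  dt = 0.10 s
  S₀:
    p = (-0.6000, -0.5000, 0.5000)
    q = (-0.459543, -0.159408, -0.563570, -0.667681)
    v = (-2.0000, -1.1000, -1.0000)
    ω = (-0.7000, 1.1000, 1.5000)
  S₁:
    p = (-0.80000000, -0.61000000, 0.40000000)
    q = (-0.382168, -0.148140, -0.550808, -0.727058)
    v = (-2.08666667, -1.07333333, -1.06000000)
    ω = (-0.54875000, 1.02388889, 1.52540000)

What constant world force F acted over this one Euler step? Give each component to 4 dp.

F = (-2.6000, 0.8000, -1.8000)

Δv = v₁−v₀ = (-0.08666667, 0.02666667, -0.06000000)
m·(v₁−v₀)/dt = (-2.6000, 0.8000, -1.8000)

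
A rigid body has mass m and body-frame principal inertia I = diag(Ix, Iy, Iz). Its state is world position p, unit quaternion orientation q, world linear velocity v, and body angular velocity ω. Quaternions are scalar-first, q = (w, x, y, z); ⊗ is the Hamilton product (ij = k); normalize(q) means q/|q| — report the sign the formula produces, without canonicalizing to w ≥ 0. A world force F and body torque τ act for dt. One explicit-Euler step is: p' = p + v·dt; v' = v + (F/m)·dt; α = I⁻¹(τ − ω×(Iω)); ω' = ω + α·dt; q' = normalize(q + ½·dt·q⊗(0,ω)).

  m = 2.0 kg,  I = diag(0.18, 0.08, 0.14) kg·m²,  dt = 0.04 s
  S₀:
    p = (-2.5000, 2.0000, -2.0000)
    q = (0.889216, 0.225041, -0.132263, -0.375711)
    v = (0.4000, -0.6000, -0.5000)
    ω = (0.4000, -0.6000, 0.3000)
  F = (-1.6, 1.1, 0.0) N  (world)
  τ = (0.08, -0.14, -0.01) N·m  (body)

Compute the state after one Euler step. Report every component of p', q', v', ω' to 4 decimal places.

p' = (-2.4840, 1.9760, -2.0200)
q' = (0.8880, 0.2268, -0.1473, -0.3720)
v' = (0.3680, -0.5780, -0.5000)
ω' = (0.4202, -0.6724, 0.2903)

a = F/m = (-0.8000, 0.5500, 0.0000)
p' = p + v·dt = (-2.4840, 1.9760, -2.0200)
v' = v + a·dt = (0.3680, -0.5780, -0.5000)
gyro term ω×Iω = (-0.0108, 0.0048, 0.0240)
(τ − ω×Iω)/I = (0.5044, -1.8100, -0.2429)
new body rate ω' = (0.4202, -0.6724, 0.2903)
2q̇ = q⊗(0,ω) = (-0.0566609, 0.0905809, -0.7513263, 0.1846454)
updated quaternion q' = (0.8880, 0.2268, -0.1473, -0.3720)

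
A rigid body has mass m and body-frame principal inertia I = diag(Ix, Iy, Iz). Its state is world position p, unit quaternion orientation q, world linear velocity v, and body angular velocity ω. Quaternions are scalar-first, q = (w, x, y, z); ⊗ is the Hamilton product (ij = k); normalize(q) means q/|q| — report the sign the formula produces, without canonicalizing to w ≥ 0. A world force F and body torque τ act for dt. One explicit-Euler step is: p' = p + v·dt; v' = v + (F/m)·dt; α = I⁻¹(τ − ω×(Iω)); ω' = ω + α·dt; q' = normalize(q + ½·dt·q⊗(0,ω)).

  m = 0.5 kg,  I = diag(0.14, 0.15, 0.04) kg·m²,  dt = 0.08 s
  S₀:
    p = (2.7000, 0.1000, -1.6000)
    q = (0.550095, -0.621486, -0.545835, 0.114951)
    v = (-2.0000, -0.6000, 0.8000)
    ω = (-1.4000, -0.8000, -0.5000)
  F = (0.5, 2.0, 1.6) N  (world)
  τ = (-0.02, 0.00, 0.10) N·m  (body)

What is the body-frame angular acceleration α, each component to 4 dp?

α = (0.1714, -0.4667, 2.2200)

precession coupling ω×(Iω) = (-0.0440, 0.0700, 0.0112)
(τ − ω×Iω)/I = (0.1714, -0.4667, 2.2200)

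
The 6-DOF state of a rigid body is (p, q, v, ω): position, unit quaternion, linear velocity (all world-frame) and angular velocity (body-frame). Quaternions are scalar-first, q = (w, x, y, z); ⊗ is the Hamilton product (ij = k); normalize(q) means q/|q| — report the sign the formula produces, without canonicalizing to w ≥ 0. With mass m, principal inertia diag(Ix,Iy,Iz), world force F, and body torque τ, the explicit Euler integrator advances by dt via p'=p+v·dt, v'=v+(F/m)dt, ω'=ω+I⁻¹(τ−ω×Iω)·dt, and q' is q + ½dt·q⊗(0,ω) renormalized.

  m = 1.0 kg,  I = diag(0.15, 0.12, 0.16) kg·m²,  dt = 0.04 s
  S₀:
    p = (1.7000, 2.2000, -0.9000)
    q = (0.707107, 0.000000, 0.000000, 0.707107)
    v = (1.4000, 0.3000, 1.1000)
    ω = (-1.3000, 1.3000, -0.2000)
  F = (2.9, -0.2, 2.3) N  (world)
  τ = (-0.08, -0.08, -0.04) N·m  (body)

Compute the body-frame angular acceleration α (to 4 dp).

α = (-0.4640, -0.6450, -0.5669)

gyro term ω×Iω = (-0.0104, -0.0026, 0.0507)
angular accel α = (-0.4640, -0.6450, -0.5669)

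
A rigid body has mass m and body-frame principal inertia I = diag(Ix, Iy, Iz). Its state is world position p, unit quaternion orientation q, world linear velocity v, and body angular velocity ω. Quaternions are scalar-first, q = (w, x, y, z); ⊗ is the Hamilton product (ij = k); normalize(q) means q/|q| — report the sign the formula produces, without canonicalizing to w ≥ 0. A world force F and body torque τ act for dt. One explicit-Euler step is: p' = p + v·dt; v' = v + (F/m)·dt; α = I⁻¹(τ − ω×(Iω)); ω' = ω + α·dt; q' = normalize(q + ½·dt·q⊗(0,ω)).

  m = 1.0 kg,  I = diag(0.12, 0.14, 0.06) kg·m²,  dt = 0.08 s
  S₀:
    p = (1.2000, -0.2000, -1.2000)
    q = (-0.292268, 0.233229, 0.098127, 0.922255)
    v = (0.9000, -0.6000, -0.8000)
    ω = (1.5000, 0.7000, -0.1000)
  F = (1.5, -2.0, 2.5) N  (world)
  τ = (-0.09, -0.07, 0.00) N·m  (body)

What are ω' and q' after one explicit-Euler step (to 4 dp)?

(τ − ω×Iω)/I = (-0.7967, -0.4357, -0.3500)
new body rate ω' = (1.4363, 0.6651, -0.1280)
Hamilton product q⊗(0,ω) = (-0.3263069, -1.0937932, 1.2021178, 0.0452966)
updated quaternion q' = (-0.3047, 0.1891, 0.1459, 0.9220)

ω' = (1.4363, 0.6651, -0.1280)
q' = (-0.3047, 0.1891, 0.1459, 0.9220)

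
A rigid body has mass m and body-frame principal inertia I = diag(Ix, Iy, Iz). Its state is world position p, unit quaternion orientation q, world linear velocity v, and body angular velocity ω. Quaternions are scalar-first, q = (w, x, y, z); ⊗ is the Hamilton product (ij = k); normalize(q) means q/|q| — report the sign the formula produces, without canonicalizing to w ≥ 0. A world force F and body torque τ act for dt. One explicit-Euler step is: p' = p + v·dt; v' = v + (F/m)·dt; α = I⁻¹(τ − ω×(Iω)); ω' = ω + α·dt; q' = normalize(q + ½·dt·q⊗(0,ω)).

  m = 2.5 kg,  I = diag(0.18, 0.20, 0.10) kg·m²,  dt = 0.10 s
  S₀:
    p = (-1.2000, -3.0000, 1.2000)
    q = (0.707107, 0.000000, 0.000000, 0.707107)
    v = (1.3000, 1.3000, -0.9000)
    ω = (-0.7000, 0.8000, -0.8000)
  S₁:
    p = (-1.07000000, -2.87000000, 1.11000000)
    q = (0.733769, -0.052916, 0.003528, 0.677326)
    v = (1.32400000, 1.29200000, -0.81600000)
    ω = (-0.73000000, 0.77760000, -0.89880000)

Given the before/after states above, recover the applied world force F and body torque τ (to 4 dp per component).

rate change Δω = (-0.03000000, -0.02240000, -0.09880000)
τ = I·(Δω/dt) + ω₀×(Iω₀) = (0.0100, 0.0000, -0.1100)
velocity change Δv = (0.02400000, -0.00800000, 0.08400000)
F = m·Δv/dt = (0.6000, -0.2000, 2.1000)

F = (0.6000, -0.2000, 2.1000)
τ = (0.0100, 0.0000, -0.1100)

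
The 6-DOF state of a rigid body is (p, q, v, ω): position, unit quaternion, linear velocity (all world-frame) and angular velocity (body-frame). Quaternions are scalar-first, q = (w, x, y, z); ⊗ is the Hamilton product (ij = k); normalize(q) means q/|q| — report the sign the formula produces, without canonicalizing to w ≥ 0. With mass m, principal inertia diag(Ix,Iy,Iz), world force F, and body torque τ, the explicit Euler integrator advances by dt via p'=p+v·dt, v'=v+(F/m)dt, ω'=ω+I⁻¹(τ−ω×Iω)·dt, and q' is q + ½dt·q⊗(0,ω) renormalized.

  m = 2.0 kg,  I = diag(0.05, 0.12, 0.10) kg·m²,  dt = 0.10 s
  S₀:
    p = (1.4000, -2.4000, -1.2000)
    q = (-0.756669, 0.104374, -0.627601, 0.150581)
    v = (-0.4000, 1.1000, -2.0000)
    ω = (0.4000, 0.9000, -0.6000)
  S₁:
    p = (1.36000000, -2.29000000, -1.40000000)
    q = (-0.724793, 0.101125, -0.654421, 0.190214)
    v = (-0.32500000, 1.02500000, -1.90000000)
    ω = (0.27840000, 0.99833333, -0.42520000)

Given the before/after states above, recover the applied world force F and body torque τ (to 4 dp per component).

Δω = ω₁−ω₀ = (-0.12160000, 0.09833333, 0.17480000)
I·α + gyro = (-0.0500, 0.1300, 0.2000)
velocity change Δv = (0.07500000, -0.07500000, 0.10000000)
m·(v₁−v₀)/dt = (1.5000, -1.5000, 2.0000)

F = (1.5000, -1.5000, 2.0000)
τ = (-0.0500, 0.1300, 0.2000)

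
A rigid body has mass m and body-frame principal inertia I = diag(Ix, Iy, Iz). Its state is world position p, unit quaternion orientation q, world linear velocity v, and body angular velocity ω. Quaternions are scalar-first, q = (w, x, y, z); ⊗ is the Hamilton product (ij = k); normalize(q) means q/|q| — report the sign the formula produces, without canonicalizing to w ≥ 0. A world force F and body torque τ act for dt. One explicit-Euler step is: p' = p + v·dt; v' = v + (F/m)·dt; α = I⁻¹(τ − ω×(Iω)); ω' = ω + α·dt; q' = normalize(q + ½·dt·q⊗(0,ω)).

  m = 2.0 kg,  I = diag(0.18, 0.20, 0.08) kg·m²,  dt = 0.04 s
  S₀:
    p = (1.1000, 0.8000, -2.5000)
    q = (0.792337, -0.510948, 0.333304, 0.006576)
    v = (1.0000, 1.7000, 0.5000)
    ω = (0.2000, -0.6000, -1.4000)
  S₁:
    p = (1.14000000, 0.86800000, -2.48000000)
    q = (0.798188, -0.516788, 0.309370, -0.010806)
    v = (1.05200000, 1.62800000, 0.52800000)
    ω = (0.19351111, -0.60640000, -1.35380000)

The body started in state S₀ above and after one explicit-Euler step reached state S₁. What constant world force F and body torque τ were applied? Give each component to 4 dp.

F = (2.6000, -3.6000, 1.4000)
τ = (-0.1300, -0.0600, 0.0900)

Δω = ω₁−ω₀ = (-0.00648889, -0.00640000, 0.04620000)
precession coupling = (-0.1008, -0.0280, -0.0024)
applied torque τ = (-0.1300, -0.0600, 0.0900)
Δv = v₁−v₀ = (0.05200000, -0.07200000, 0.02800000)
F = m·Δv/dt = (2.6000, -3.6000, 1.4000)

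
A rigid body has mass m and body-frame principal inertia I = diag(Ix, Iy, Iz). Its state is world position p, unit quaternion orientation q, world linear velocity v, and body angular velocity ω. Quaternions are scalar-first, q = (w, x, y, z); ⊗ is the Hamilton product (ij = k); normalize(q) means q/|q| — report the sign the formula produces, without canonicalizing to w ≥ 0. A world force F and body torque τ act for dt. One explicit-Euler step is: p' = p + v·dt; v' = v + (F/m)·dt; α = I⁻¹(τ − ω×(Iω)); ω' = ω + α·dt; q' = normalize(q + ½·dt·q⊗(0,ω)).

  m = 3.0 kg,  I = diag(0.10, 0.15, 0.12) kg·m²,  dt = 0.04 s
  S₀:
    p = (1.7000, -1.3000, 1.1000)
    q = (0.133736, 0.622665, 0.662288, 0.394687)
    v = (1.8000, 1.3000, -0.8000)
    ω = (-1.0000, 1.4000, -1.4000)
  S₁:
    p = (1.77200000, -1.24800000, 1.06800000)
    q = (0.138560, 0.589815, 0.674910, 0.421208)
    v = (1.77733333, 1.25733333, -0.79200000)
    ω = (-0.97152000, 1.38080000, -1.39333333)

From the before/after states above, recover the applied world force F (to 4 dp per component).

Δv = v₁−v₀ = (-0.02266667, -0.04266667, 0.00800000)
F = m·Δv/dt = (-1.7000, -3.2000, 0.6000)

F = (-1.7000, -3.2000, 0.6000)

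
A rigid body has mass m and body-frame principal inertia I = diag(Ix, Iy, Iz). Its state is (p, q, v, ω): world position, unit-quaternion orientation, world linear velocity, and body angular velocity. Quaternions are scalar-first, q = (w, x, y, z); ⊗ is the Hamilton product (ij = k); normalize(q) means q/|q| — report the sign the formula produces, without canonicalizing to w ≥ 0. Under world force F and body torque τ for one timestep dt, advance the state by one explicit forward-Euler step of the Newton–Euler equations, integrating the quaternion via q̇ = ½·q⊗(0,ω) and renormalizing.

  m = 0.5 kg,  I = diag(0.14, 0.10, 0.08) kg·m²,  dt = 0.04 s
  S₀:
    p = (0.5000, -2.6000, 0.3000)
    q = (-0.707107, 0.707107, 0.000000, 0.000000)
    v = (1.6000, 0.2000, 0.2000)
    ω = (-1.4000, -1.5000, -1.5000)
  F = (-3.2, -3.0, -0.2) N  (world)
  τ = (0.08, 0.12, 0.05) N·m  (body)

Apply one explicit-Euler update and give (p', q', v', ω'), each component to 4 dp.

new position p' = (0.5640, -2.5920, 0.3080)
v' = v + a·dt = (1.3440, -0.0400, 0.1840)
ω×(Iω) gyroscopic = (-0.0450, 0.1260, -0.0840)
(τ − ω×Iω)/I = (0.8929, -0.0600, 1.6750)
ω' = ω + α·dt = (-1.3643, -1.5024, -1.4330)
2q̇ = q⊗(0,ω) = (0.9899498, 0.9899498, 2.1213210, 0.0000000)
q' = normalize(q + ½dt·q⊗(0,ω)) = (-0.6864, 0.7260, 0.0424, 0.0000)

p' = (0.5640, -2.5920, 0.3080)
q' = (-0.6864, 0.7260, 0.0424, 0.0000)
v' = (1.3440, -0.0400, 0.1840)
ω' = (-1.3643, -1.5024, -1.4330)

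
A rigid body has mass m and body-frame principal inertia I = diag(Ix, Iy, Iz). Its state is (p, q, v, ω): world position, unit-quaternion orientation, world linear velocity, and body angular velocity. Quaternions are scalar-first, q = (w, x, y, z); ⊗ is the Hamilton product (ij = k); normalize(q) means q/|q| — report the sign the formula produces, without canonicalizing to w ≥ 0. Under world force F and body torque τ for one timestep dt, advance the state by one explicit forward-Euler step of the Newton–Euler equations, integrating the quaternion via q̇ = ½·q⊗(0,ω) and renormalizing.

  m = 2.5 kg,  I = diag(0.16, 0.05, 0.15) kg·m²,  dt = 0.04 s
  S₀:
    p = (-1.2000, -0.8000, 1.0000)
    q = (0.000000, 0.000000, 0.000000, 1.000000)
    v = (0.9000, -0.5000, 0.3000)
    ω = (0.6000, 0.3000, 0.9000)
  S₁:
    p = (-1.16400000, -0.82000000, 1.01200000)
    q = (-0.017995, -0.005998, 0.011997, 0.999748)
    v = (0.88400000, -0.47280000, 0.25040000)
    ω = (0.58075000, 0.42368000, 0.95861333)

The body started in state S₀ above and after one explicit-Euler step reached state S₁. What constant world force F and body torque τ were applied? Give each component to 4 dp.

F = (-1.0000, 1.7000, -3.1000)
τ = (-0.0500, 0.1600, 0.2000)

Δv = v₁−v₀ = (-0.01600000, 0.02720000, -0.04960000)
F = m·Δv/dt = (-1.0000, 1.7000, -3.1000)
Δω = ω₁−ω₀ = (-0.01925000, 0.12368000, 0.05861333)
gyro term ω₀×Iω₀ = (0.0270, 0.0054, -0.0198)
applied torque τ = (-0.0500, 0.1600, 0.2000)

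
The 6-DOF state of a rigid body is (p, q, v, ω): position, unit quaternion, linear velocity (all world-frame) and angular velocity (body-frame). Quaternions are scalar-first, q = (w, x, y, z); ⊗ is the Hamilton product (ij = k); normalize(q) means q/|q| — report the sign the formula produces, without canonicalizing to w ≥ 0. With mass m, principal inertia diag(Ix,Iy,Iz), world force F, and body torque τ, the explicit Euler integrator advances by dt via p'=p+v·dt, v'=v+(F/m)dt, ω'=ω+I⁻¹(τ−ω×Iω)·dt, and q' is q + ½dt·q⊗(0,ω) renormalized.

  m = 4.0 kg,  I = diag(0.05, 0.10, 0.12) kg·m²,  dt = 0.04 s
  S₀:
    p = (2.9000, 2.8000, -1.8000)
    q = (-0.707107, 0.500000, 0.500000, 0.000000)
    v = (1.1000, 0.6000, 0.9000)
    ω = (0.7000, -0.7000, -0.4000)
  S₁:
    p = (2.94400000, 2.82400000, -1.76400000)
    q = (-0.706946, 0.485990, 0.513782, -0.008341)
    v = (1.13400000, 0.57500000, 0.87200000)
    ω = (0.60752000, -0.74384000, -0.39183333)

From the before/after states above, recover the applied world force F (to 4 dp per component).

F = (3.4000, -2.5000, -2.8000)

velocity change Δv = (0.03400000, -0.02500000, -0.02800000)
applied force F = (3.4000, -2.5000, -2.8000)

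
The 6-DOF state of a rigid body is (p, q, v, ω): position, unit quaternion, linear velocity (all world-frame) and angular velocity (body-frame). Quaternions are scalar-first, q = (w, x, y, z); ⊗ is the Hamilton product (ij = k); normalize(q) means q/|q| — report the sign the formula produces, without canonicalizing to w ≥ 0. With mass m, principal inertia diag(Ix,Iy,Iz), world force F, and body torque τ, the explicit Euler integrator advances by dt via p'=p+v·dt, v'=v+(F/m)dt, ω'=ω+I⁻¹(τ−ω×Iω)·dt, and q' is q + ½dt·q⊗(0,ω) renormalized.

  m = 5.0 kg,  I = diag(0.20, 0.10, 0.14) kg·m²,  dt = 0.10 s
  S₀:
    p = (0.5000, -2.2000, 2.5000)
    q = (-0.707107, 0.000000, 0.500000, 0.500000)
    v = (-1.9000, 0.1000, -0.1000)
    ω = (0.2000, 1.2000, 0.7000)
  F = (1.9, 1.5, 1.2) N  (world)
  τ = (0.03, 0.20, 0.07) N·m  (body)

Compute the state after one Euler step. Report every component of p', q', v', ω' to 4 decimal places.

p' = (0.3100, -2.1900, 2.4900)
q' = (-0.7528, -0.0195, 0.4614, 0.4691)
v' = (-1.8620, 0.1300, -0.0760)
ω' = (0.1982, 1.3916, 0.7671)

precession coupling ω×(Iω) = (0.0336, 0.0084, -0.0240)
α = I⁻¹(τ − ω×Iω) = (-0.0180, 1.9160, 0.6714)
ω' = ω + α·dt = (0.1982, 1.3916, 0.7671)
2q̇ = q⊗(0,ω) = (-0.9500000, -0.3914214, -0.7485284, -0.5949749)
updated quaternion q' = (-0.7528, -0.0195, 0.4614, 0.4691)
linear accel F/m = (0.3800, 0.3000, 0.2400)
p' = p + v·dt = (0.3100, -2.1900, 2.4900)
v + (F/m)dt = (-1.8620, 0.1300, -0.0760)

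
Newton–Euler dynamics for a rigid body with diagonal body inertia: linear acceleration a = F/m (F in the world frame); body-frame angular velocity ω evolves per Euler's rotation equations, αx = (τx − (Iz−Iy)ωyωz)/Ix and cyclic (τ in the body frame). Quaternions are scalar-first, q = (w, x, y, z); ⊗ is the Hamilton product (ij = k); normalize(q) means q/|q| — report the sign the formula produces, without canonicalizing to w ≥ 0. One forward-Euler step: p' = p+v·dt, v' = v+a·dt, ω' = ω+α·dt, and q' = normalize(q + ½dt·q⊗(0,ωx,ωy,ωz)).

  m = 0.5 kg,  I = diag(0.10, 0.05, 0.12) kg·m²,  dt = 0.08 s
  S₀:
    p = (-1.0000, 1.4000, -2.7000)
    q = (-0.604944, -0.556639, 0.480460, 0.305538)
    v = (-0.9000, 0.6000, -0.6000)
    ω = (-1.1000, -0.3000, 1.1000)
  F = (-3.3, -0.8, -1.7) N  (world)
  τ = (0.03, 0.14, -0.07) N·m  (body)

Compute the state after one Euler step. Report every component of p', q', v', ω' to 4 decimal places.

p' = (-1.0720, 1.4480, -2.7480)
q' = (-0.6358, -0.5042, 0.4978, 0.3061)
v' = (-1.4280, 0.4720, -0.8720)
ω' = (-1.0575, -0.1147, 1.0643)

gyro term ω×Iω = (-0.0231, 0.0242, -0.0165)
(τ − ω×Iω)/I = (0.5310, 2.3160, -0.4458)
ω' = ω + α·dt = (-1.0575, -0.1147, 1.0643)
Hamilton product q⊗(0,ω) = (-0.8042567, 1.2856058, 0.4576943, 0.0300593)
q + ½dt·q⊗(0,ω), renormalized = (-0.6358, -0.5042, 0.4978, 0.3061)
p' = p + v·dt = (-1.0720, 1.4480, -2.7480)
v' = v + a·dt = (-1.4280, 0.4720, -0.8720)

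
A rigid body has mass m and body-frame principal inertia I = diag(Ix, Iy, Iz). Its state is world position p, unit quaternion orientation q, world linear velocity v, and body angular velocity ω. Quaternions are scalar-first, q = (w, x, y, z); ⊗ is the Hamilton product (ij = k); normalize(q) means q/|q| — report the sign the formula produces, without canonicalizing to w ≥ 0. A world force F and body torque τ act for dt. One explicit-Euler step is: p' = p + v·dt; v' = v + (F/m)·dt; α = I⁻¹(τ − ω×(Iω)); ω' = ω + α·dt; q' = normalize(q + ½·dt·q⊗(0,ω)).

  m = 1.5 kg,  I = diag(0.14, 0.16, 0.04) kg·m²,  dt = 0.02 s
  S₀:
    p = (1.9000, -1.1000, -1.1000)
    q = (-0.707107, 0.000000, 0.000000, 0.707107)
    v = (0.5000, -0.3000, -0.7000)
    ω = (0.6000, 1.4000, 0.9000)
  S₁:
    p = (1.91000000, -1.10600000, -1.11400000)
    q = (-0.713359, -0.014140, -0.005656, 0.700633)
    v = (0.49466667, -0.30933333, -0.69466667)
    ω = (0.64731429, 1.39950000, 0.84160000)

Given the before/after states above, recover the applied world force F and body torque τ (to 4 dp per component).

Δv = v₁−v₀ = (-0.00533333, -0.00933333, 0.00533333)
applied force F = (-0.4000, -0.7000, 0.4000)
rate change Δω = (0.04731429, -0.00050000, -0.05840000)
applied torque τ = (0.1800, 0.0500, -0.1000)

F = (-0.4000, -0.7000, 0.4000)
τ = (0.1800, 0.0500, -0.1000)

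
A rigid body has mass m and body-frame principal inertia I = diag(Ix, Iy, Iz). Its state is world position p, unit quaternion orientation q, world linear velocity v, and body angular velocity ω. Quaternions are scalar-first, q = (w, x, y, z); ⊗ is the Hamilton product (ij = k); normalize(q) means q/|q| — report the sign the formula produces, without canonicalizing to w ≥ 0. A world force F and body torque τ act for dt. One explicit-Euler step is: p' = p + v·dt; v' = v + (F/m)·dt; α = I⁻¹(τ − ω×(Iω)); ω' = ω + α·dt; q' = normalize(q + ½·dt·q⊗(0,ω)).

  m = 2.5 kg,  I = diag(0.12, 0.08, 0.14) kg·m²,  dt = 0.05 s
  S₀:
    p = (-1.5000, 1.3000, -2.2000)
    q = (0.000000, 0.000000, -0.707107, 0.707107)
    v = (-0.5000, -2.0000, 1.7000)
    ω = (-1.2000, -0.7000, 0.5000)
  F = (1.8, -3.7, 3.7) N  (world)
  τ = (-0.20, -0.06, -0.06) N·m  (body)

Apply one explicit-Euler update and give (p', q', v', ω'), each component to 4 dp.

p' = (-1.5250, 1.2000, -2.1150)
q' = (-0.0212, 0.0035, -0.7278, 0.6854)
v' = (-0.4640, -2.0740, 1.7740)
ω' = (-1.2746, -0.7450, 0.4906)

a = (0.7200, -1.4800, 1.4800)
p + v·dt = (-1.5250, 1.2000, -2.1150)
new velocity v' = (-0.4640, -2.0740, 1.7740)
ω×(Iω) gyroscopic = (-0.0210, 0.0120, -0.0336)
angular accel α = (-1.4917, -0.9000, -0.1886)
ω' = ω + α·dt = (-1.2746, -0.7450, 0.4906)
q⊗(0,ω) = (-0.8485284, 0.1414214, -0.8485284, -0.8485284)
q' = normalize(q + ½dt·q⊗(0,ω)) = (-0.0212, 0.0035, -0.7278, 0.6854)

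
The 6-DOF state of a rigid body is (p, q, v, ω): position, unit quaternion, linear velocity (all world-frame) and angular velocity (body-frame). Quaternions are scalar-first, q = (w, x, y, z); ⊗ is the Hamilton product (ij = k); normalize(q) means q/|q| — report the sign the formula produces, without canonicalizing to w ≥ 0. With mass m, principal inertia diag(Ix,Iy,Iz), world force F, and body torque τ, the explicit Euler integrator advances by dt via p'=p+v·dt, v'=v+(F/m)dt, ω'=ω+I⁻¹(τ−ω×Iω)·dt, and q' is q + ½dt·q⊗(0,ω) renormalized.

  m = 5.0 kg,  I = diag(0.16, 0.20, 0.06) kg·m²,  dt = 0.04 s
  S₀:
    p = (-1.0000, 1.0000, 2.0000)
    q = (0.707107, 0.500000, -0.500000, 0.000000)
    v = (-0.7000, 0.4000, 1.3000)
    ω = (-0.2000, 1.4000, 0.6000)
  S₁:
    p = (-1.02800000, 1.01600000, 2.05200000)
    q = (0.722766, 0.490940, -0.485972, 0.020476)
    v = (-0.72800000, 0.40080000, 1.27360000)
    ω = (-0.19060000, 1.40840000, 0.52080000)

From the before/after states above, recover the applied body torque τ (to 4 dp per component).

τ = (-0.0800, 0.0300, -0.1300)

Δω = ω₁−ω₀ = (0.00940000, 0.00840000, -0.07920000)
gyro term ω₀×Iω₀ = (-0.1176, -0.0120, -0.0112)
applied torque τ = (-0.0800, 0.0300, -0.1300)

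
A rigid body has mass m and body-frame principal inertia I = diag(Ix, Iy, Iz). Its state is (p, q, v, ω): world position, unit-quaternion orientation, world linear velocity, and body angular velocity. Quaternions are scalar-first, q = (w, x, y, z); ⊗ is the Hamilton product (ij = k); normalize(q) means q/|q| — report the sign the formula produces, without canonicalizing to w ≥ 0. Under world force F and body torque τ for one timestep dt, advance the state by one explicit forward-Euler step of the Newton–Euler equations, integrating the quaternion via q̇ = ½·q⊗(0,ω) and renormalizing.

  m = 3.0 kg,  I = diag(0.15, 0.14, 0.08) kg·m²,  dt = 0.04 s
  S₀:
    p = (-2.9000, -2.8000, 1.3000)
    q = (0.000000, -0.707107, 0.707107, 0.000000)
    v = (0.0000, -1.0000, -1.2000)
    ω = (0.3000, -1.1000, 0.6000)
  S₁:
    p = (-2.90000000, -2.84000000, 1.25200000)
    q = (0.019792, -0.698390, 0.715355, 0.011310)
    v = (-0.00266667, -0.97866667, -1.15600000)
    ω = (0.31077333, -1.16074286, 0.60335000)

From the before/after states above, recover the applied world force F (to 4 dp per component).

velocity change Δv = (-0.00266667, 0.02133333, 0.04400000)
F = m·Δv/dt = (-0.2000, 1.6000, 3.3000)

F = (-0.2000, 1.6000, 3.3000)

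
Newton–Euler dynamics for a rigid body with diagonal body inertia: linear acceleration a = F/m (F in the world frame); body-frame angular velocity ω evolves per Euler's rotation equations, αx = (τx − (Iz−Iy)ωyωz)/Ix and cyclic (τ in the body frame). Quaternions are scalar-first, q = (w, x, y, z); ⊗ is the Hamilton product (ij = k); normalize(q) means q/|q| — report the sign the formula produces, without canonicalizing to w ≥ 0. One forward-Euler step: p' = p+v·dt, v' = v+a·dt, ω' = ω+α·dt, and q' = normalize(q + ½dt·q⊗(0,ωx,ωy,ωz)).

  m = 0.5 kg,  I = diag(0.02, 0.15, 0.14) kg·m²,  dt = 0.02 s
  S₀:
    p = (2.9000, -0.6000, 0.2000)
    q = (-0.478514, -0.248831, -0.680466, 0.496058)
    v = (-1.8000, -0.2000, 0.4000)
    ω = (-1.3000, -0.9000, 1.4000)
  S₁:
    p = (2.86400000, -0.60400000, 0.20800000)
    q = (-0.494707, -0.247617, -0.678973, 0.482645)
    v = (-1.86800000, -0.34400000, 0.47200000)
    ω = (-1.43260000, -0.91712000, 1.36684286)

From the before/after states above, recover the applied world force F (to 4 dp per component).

Δv = v₁−v₀ = (-0.06800000, -0.14400000, 0.07200000)
F = m·Δv/dt = (-1.7000, -3.6000, 1.8000)

F = (-1.7000, -3.6000, 1.8000)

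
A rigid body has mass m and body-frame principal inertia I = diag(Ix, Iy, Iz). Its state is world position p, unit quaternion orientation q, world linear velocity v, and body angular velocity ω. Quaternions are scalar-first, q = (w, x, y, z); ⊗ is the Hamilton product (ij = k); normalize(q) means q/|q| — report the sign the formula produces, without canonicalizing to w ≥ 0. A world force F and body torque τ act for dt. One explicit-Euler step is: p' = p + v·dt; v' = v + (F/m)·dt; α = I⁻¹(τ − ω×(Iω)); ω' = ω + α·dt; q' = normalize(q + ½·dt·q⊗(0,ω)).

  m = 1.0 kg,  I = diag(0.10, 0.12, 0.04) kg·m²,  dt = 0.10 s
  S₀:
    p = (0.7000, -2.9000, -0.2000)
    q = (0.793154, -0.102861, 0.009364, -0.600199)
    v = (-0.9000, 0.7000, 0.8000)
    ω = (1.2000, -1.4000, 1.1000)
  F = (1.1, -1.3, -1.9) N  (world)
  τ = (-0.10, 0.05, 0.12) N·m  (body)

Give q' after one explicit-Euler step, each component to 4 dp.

q⊗(0,ω) = (0.7967617, 0.1218066, -1.7175073, 1.0052380)
updated quaternion q' = (0.8282, -0.0962, -0.0761, -0.5468)

q' = (0.8282, -0.0962, -0.0761, -0.5468)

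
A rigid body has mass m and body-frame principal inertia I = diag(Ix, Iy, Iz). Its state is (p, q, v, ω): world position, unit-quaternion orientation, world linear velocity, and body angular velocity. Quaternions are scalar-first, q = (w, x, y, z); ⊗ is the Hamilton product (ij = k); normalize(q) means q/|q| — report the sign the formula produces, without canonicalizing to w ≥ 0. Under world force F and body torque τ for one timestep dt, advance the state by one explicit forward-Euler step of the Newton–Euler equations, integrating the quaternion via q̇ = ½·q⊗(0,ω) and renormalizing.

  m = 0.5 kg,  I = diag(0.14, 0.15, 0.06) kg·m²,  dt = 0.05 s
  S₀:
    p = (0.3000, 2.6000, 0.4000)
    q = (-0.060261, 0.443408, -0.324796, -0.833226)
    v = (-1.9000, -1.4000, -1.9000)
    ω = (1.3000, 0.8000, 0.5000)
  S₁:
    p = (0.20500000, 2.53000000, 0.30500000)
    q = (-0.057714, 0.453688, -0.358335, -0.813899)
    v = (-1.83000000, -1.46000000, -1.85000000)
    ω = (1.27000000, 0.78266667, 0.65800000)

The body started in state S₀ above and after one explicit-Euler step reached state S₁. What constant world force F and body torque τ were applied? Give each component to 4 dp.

F = (0.7000, -0.6000, 0.5000)
τ = (-0.1200, 0.0000, 0.2000)

v₁ − v₀ = (0.07000000, -0.06000000, 0.05000000)
m·(v₁−v₀)/dt = (0.7000, -0.6000, 0.5000)
Δω = ω₁−ω₀ = (-0.03000000, -0.01733333, 0.15800000)
gyro term ω₀×Iω₀ = (-0.0360, 0.0520, 0.0104)
I·α + gyro = (-0.1200, 0.0000, 0.2000)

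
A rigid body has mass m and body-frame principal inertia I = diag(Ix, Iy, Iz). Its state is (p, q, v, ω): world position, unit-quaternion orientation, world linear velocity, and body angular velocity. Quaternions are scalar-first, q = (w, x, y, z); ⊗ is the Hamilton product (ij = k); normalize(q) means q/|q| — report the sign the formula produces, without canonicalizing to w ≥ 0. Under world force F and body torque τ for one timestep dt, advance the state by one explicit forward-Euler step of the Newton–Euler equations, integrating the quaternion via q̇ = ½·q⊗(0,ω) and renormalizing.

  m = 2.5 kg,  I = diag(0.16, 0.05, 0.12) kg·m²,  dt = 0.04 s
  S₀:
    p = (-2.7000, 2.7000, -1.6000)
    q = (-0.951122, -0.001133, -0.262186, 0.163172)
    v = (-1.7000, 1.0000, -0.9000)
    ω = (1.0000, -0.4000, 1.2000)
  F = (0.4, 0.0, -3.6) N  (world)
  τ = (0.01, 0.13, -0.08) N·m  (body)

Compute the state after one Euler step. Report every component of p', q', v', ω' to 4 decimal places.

p' = (-2.7680, 2.7400, -1.6360)
q' = (-0.9566, -0.0251, -0.2512, 0.1455)
v' = (-1.6936, 1.0000, -0.9576)
ω' = (1.0109, -0.3344, 1.1587)

a = F/m = (0.1600, 0.0000, -1.4400)
new position p' = (-2.7680, 2.7400, -1.6360)
v' = v + a·dt = (-1.6936, 1.0000, -0.9576)
α = I⁻¹(τ − ω×Iω) = (0.2725, 1.6400, -1.0333)
new body rate ω' = (1.0109, -0.3344, 1.1587)
2q̇ = q⊗(0,ω) = (-0.2995478, -1.2004764, 0.5449804, -0.8787072)
updated quaternion q' = (-0.9566, -0.0251, -0.2512, 0.1455)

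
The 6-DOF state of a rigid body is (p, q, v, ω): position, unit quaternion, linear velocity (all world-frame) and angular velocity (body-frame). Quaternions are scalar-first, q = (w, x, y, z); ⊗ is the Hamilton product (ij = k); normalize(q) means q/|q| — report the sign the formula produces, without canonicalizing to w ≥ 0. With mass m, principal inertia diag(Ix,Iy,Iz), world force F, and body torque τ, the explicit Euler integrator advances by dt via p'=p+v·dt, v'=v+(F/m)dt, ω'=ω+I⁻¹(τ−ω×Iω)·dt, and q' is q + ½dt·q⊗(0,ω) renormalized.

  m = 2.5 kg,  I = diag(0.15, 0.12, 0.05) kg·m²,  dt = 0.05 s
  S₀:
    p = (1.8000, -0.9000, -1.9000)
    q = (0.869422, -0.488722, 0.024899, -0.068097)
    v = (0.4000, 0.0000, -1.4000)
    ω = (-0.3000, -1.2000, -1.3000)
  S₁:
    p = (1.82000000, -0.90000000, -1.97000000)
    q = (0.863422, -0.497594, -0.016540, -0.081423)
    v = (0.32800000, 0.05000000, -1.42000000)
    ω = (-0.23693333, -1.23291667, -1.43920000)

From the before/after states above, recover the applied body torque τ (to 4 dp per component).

τ = (0.0800, -0.0400, -0.1500)

rate change Δω = (0.06306667, -0.03291667, -0.13920000)
ω₀×(Iω₀) = (-0.1092, 0.0390, -0.0108)
τ = I·(Δω/dt) + ω₀×(Iω₀) = (0.0800, -0.0400, -0.1500)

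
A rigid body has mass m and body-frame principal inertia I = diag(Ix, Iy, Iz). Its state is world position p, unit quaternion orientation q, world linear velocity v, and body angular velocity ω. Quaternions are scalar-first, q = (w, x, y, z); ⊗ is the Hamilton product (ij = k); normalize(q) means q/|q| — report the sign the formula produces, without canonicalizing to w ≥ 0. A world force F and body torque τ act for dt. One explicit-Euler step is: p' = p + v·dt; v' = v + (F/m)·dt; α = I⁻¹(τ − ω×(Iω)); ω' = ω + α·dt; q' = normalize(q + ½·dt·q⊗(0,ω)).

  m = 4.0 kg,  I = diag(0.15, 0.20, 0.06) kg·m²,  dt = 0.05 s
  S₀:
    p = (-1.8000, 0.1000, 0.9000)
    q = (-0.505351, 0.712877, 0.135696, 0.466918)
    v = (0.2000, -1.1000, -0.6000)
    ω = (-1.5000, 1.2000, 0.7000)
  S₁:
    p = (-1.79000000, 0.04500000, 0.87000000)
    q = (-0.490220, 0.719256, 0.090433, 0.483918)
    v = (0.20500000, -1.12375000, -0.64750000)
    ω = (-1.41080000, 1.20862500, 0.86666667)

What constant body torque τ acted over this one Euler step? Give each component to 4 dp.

τ = (0.1500, -0.0600, 0.1100)

rate change Δω = (0.08920000, 0.00862500, 0.16666667)
τ = I·(Δω/dt) + ω₀×(Iω₀) = (0.1500, -0.0600, 0.1100)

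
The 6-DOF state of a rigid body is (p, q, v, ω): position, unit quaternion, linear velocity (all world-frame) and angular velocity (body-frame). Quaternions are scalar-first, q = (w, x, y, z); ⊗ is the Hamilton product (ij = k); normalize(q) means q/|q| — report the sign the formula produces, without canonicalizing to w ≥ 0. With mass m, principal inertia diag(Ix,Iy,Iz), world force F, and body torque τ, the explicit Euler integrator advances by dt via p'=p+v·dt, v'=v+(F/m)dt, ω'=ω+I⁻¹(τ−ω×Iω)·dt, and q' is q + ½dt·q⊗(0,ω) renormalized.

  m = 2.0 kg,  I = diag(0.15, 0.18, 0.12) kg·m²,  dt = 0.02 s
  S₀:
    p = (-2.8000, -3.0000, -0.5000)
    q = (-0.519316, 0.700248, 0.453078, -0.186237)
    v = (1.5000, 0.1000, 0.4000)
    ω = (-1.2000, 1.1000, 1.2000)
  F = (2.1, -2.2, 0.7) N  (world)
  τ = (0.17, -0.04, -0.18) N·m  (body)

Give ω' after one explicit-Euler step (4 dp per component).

ω×(Iω) gyroscopic = (-0.0792, -0.0432, -0.0396)
angular accel α = (1.6613, 0.0178, -1.1700)
ω' = ω + α·dt = (-1.1668, 1.1004, 1.1766)

ω' = (-1.1668, 1.1004, 1.1766)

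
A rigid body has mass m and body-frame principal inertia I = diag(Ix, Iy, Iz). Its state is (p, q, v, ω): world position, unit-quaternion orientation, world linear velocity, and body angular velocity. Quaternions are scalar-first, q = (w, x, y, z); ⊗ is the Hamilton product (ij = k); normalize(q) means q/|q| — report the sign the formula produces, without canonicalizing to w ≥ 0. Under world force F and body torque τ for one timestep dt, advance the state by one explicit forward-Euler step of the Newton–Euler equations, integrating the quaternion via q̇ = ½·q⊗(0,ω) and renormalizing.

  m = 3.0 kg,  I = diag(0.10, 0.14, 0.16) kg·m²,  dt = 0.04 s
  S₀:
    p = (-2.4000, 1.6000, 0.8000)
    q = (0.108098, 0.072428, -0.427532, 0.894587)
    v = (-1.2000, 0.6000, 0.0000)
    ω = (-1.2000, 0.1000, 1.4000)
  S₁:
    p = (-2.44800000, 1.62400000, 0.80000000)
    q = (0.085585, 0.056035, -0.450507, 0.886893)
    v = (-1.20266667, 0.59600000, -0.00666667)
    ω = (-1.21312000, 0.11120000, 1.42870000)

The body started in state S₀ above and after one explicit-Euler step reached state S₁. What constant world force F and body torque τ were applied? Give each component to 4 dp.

velocity change Δv = (-0.00266667, -0.00400000, -0.00666667)
F = m·Δv/dt = (-0.2000, -0.3000, -0.5000)
Δω = ω₁−ω₀ = (-0.01312000, 0.01120000, 0.02870000)
ω₀×(Iω₀) = (0.0028, 0.1008, -0.0048)
applied torque τ = (-0.0300, 0.1400, 0.1100)

F = (-0.2000, -0.3000, -0.5000)
τ = (-0.0300, 0.1400, 0.1100)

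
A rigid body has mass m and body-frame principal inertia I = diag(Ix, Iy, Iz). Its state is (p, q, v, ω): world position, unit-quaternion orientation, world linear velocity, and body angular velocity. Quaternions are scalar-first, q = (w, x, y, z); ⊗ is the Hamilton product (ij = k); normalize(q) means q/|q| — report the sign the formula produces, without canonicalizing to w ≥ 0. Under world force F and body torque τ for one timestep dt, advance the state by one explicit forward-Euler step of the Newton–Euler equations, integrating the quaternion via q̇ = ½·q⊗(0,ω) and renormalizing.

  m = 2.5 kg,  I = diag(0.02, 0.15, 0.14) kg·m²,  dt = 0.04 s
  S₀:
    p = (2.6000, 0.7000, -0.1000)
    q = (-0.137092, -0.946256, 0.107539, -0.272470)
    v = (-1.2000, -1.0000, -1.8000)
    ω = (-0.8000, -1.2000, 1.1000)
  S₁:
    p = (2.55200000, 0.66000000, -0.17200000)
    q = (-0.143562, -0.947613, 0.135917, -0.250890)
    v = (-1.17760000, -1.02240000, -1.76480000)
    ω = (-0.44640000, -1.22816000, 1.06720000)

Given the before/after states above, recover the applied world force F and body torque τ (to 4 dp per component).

F = (1.4000, -1.4000, 2.2000)
τ = (0.1900, 0.0000, 0.0100)

Δv = v₁−v₀ = (0.02240000, -0.02240000, 0.03520000)
m·(v₁−v₀)/dt = (1.4000, -1.4000, 2.2000)
rate change Δω = (0.35360000, -0.02816000, -0.03280000)
precession coupling = (0.0132, 0.1056, 0.1248)
applied torque τ = (0.1900, 0.0000, 0.0100)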